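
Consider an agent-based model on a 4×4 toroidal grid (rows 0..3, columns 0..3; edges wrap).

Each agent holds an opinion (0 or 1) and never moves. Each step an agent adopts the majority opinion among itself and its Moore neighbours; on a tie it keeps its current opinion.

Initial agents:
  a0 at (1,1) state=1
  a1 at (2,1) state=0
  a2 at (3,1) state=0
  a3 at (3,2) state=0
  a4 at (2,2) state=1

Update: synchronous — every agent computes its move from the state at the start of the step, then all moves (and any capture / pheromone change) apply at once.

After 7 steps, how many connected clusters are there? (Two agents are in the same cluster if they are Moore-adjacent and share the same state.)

t=1: a0@(1,1):1 a1@(2,1):0 a2@(3,1):0 a3@(3,2):0 a4@(2,2):0
t=2: a0@(1,1):0 a1@(2,1):0 a2@(3,1):0 a3@(3,2):0 a4@(2,2):0
t=3: (unchanged — steady state)

1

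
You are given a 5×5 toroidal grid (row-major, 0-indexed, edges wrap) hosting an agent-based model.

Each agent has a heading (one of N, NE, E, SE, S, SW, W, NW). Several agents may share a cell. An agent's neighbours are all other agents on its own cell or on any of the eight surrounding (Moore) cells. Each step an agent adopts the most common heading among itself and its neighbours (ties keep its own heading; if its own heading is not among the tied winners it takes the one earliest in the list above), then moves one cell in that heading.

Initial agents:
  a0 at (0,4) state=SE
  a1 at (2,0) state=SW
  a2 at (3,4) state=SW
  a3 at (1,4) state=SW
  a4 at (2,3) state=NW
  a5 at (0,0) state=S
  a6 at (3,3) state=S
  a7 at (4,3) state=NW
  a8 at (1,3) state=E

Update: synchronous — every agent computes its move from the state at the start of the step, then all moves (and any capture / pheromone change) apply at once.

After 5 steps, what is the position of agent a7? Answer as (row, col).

t=1: a0@(1,0):SE a1@(3,4):SW a2@(4,3):SW a3@(2,3):SW a4@(3,2):SW a5@(1,0):S a6@(2,2):NW a7@(3,2):NW a8@(1,4):E
t=2: a0@(2,1):SE a1@(4,3):SW a2@(0,2):SW a3@(3,2):SW a4@(4,1):SW a5@(2,0):S a6@(1,1):NW a7@(4,1):SW a8@(1,0):E
t=3: a0@(3,2):SE a1@(0,2):SW a2@(1,1):SW a3@(4,1):SW a4@(0,0):SW a5@(3,0):S a6@(0,0):NW a7@(0,0):SW a8@(1,1):E
t=4: a0@(4,3):SE a1@(1,1):SW a2@(2,0):SW a3@(0,0):SW a4@(1,4):SW a5@(4,0):S a6@(1,4):SW a7@(1,4):SW a8@(2,0):SW
t=5: a0@(0,4):SE a1@(2,0):SW a2@(3,4):SW a3@(1,4):SW a4@(2,3):SW a5@(0,0):S a6@(2,3):SW a7@(2,3):SW a8@(3,4):SW

(2, 3)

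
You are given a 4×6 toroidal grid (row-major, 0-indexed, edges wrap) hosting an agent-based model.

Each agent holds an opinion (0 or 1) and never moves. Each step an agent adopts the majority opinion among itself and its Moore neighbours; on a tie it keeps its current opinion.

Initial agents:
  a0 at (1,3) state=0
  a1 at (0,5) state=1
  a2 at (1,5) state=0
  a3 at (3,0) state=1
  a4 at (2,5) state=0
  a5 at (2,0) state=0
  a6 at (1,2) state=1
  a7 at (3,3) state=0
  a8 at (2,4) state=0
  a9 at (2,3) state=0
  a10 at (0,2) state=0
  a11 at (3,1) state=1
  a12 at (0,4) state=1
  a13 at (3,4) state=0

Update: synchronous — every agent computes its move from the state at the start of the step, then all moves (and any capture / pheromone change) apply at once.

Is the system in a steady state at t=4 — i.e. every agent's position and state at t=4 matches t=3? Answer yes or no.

t=1: a0@(1,3):0 a1@(0,5):1 a2@(1,5):0 a3@(3,0):1 a4@(2,5):0 a5@(2,0):0 a6@(1,2):0 a7@(3,3):0 a8@(2,4):0 a9@(2,3):0 a10@(0,2):0 a11@(3,1):1 a12@(0,4):0 a13@(3,4):0
t=2: a0@(1,3):0 a1@(0,5):0 a2@(1,5):0 a3@(3,0):1 a4@(2,5):0 a5@(2,0):0 a6@(1,2):0 a7@(3,3):0 a8@(2,4):0 a9@(2,3):0 a10@(0,2):0 a11@(3,1):1 a12@(0,4):0 a13@(3,4):0
t=3: a0@(1,3):0 a1@(0,5):0 a2@(1,5):0 a3@(3,0):0 a4@(2,5):0 a5@(2,0):0 a6@(1,2):0 a7@(3,3):0 a8@(2,4):0 a9@(2,3):0 a10@(0,2):0 a11@(3,1):1 a12@(0,4):0 a13@(3,4):0
t=4: a0@(1,3):0 a1@(0,5):0 a2@(1,5):0 a3@(3,0):0 a4@(2,5):0 a5@(2,0):0 a6@(1,2):0 a7@(3,3):0 a8@(2,4):0 a9@(2,3):0 a10@(0,2):0 a11@(3,1):0 a12@(0,4):0 a13@(3,4):0

no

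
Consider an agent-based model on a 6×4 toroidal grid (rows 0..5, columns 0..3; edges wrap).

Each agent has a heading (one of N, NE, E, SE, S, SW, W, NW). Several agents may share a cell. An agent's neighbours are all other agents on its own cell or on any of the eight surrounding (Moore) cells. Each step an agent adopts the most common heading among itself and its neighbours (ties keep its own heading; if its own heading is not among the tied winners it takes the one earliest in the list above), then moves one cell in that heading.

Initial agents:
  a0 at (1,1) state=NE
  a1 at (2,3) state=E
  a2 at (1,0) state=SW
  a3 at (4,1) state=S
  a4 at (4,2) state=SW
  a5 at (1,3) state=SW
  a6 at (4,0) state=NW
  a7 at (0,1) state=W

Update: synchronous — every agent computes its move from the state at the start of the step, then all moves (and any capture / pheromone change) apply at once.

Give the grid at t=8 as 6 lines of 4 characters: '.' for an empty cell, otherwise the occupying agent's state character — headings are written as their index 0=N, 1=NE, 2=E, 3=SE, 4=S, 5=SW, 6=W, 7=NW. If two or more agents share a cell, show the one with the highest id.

.55.
....
....
5..5
5..5
.5..

t=1: a0@(0,2):NE a1@(3,2):SW a2@(2,3):SW a3@(5,1):S a4@(5,1):SW a5@(2,2):SW a6@(3,3):NW a7@(0,0):W
t=2: a0@(5,3):NE a1@(4,1):SW a2@(3,2):SW a3@(0,1):S a4@(0,0):SW a5@(3,1):SW a6@(4,2):SW a7@(0,3):W
t=3: a0@(0,2):SW a1@(5,0):SW a2@(4,1):SW a3@(1,1):S a4@(1,3):SW a5@(4,0):SW a6@(5,1):SW a7@(0,2):W
t=4: a0@(1,1):SW a1@(0,3):SW a2@(5,0):SW a3@(2,1):S a4@(2,2):SW a5@(5,3):SW a6@(0,0):SW a7@(1,1):SW
t=5: a0@(2,0):SW a1@(1,2):SW a2@(0,3):SW a3@(3,0):SW a4@(3,1):SW a5@(0,2):SW a6@(1,3):SW a7@(2,0):SW
t=6: a0@(3,3):SW a1@(2,1):SW a2@(1,2):SW a3@(4,3):SW a4@(4,0):SW a5@(1,1):SW a6@(2,2):SW a7@(3,3):SW
t=7: a0@(4,2):SW a1@(3,0):SW a2@(2,1):SW a3@(5,2):SW a4@(5,3):SW a5@(2,0):SW a6@(3,1):SW a7@(4,2):SW
t=8: a0@(5,1):SW a1@(4,3):SW a2@(3,0):SW a3@(0,1):SW a4@(0,2):SW a5@(3,3):SW a6@(4,0):SW a7@(5,1):SW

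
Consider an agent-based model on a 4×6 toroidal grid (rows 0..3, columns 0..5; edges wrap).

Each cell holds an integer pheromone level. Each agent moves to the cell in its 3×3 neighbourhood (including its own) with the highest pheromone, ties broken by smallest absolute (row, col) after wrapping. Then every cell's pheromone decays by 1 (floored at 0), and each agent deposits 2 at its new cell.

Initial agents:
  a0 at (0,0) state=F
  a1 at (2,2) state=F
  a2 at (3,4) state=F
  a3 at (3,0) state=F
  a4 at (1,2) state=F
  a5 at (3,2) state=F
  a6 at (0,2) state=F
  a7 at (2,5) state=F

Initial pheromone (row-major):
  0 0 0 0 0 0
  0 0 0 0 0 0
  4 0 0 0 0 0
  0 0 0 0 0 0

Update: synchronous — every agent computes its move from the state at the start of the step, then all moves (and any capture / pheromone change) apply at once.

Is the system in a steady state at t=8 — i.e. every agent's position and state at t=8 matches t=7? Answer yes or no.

t=1: a0@(0,0) a1@(1,1) a2@(0,3) a3@(2,0) a4@(0,1) a5@(0,1) a6@(0,1) a7@(2,0) | pheromone: 2 6 0 2 0 0 / 0 2 0 0 0 0 / 7 0 0 0 0 0 / 0 0 0 0 0 0
t=2: a0@(0,1) a1@(2,0) a2@(0,3) a3@(2,0) a4@(0,1) a5@(0,1) a6@(0,1) a7@(2,0) | pheromone: 1 13 0 3 0 0 / 0 1 0 0 0 0 / 12 0 0 0 0 0 / 0 0 0 0 0 0
t=3: a0@(0,1) a1@(2,0) a2@(0,3) a3@(2,0) a4@(0,1) a5@(0,1) a6@(0,1) a7@(2,0) | pheromone: 0 20 0 4 0 0 / 0 0 0 0 0 0 / 17 0 0 0 0 0 / 0 0 0 0 0 0
t=4: a0@(0,1) a1@(2,0) a2@(0,3) a3@(2,0) a4@(0,1) a5@(0,1) a6@(0,1) a7@(2,0) | pheromone: 0 27 0 5 0 0 / 0 0 0 0 0 0 / 22 0 0 0 0 0 / 0 0 0 0 0 0
t=5: a0@(0,1) a1@(2,0) a2@(0,3) a3@(2,0) a4@(0,1) a5@(0,1) a6@(0,1) a7@(2,0) | pheromone: 0 34 0 6 0 0 / 0 0 0 0 0 0 / 27 0 0 0 0 0 / 0 0 0 0 0 0
t=6: a0@(0,1) a1@(2,0) a2@(0,3) a3@(2,0) a4@(0,1) a5@(0,1) a6@(0,1) a7@(2,0) | pheromone: 0 41 0 7 0 0 / 0 0 0 0 0 0 / 32 0 0 0 0 0 / 0 0 0 0 0 0
t=7: a0@(0,1) a1@(2,0) a2@(0,3) a3@(2,0) a4@(0,1) a5@(0,1) a6@(0,1) a7@(2,0) | pheromone: 0 48 0 8 0 0 / 0 0 0 0 0 0 / 37 0 0 0 0 0 / 0 0 0 0 0 0
t=8: a0@(0,1) a1@(2,0) a2@(0,3) a3@(2,0) a4@(0,1) a5@(0,1) a6@(0,1) a7@(2,0) | pheromone: 0 55 0 9 0 0 / 0 0 0 0 0 0 / 42 0 0 0 0 0 / 0 0 0 0 0 0

yes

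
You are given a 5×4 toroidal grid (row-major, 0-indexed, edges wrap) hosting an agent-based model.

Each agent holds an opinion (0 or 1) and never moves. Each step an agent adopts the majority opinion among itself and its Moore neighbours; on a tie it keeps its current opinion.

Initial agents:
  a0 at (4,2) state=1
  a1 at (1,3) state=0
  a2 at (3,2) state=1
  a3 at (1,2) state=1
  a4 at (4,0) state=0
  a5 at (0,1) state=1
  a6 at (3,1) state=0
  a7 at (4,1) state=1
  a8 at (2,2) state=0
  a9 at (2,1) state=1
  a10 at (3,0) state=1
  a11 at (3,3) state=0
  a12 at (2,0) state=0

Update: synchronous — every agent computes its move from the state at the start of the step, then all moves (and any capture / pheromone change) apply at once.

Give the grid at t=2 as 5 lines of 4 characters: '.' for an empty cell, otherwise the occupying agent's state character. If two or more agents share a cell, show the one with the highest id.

t=1: a0@(4,2):1 a1@(1,3):0 a2@(3,2):1 a3@(1,2):1 a4@(4,0):0 a5@(0,1):1 a6@(3,1):1 a7@(4,1):1 a8@(2,2):0 a9@(2,1):1 a10@(3,0):0 a11@(3,3):0 a12@(2,0):0
t=2: a0@(4,2):1 a1@(1,3):0 a2@(3,2):1 a3@(1,2):1 a4@(4,0):0 a5@(0,1):1 a6@(3,1):1 a7@(4,1):1 a8@(2,2):1 a9@(2,1):1 a10@(3,0):0 a11@(3,3):0 a12@(2,0):0

.1..
..10
011.
0110
011.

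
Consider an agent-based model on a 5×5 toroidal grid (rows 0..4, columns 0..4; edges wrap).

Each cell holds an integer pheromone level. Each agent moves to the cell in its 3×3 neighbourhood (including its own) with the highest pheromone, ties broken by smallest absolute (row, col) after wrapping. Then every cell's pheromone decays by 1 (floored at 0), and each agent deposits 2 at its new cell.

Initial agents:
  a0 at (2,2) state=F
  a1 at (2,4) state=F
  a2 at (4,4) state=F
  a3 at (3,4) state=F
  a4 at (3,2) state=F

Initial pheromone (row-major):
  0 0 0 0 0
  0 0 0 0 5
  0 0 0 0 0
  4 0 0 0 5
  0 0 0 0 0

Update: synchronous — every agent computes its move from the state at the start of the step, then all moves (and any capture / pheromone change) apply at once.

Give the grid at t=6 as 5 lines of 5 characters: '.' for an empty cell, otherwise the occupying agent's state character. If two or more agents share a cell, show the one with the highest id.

.....
.F..F
.....
....F
.....

t=1: a0@(1,1) a1@(1,4) a2@(3,4) a3@(3,4) a4@(2,1) | pheromone: 0 0 0 0 0 / 0 2 0 0 6 / 0 2 0 0 0 / 3 0 0 0 8 / 0 0 0 0 0
t=2: a0@(1,1) a1@(1,4) a2@(3,4) a3@(3,4) a4@(3,0) | pheromone: 0 0 0 0 0 / 0 3 0 0 7 / 0 1 0 0 0 / 4 0 0 0 11 / 0 0 0 0 0
t=3: a0@(1,1) a1@(1,4) a2@(3,4) a3@(3,4) a4@(3,4) | pheromone: 0 0 0 0 0 / 0 4 0 0 8 / 0 0 0 0 0 / 3 0 0 0 16 / 0 0 0 0 0
t=4: a0@(1,1) a1@(1,4) a2@(3,4) a3@(3,4) a4@(3,4) | pheromone: 0 0 0 0 0 / 0 5 0 0 9 / 0 0 0 0 0 / 2 0 0 0 21 / 0 0 0 0 0
t=5: a0@(1,1) a1@(1,4) a2@(3,4) a3@(3,4) a4@(3,4) | pheromone: 0 0 0 0 0 / 0 6 0 0 10 / 0 0 0 0 0 / 1 0 0 0 26 / 0 0 0 0 0
t=6: a0@(1,1) a1@(1,4) a2@(3,4) a3@(3,4) a4@(3,4) | pheromone: 0 0 0 0 0 / 0 7 0 0 11 / 0 0 0 0 0 / 0 0 0 0 31 / 0 0 0 0 0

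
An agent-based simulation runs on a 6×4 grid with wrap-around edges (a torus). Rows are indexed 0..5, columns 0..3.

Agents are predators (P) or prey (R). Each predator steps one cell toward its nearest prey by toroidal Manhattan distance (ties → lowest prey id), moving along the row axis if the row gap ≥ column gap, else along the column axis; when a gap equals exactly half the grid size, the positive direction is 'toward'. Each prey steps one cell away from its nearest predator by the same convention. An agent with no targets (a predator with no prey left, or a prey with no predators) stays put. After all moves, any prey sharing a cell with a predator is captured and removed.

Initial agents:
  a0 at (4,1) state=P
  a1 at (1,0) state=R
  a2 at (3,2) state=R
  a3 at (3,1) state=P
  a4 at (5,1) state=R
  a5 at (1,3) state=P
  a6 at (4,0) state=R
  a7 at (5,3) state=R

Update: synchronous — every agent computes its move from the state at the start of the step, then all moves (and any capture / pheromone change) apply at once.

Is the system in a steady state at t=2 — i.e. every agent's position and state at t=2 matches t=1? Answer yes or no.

t=1: a0@(5,1):P a1@(1,1):R a2@(3,3):R a3@(3,2):P a4@(0,1):R a5@(1,0):P a6@(4,3):R a7@(4,3):R
t=2: a0@(0,1):P a1@(1,2):R a2@(3,0):R a3@(3,3):P a5@(1,1):P a6@(5,3):R a7@(5,3):R

no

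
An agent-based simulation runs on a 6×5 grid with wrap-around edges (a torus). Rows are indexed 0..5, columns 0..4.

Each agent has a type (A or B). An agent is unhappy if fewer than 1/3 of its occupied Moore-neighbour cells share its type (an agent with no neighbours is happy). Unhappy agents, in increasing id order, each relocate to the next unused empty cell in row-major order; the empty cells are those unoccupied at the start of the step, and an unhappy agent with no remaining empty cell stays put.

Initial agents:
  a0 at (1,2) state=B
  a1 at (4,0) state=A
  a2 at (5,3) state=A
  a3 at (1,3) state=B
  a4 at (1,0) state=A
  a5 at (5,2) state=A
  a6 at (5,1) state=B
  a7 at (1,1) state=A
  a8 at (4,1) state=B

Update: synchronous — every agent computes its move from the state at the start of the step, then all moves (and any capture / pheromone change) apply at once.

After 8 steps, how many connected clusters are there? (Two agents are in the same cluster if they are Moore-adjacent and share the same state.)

t=1: a0@(1,2):B a1@(0,0):A a2@(5,3):A a3@(1,3):B a4@(1,0):A a5@(5,2):A a6@(5,1):B a7@(1,1):A a8@(4,1):B
t=2: (unchanged — steady state)

4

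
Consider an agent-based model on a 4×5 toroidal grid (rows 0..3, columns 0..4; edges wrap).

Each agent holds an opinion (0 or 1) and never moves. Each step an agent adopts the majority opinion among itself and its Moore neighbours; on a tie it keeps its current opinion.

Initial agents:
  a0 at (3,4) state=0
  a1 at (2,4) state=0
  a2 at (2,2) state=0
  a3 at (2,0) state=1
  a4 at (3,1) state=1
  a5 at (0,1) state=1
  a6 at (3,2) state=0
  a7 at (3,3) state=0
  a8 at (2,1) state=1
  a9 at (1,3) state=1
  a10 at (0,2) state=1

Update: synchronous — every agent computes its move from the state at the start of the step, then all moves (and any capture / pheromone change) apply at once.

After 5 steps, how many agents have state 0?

3

t=1: a0@(3,4):0 a1@(2,4):0 a2@(2,2):0 a3@(2,0):1 a4@(3,1):1 a5@(0,1):1 a6@(3,2):1 a7@(3,3):0 a8@(2,1):1 a9@(1,3):1 a10@(0,2):1
t=2: a0@(3,4):0 a1@(2,4):0 a2@(2,2):1 a3@(2,0):1 a4@(3,1):1 a5@(0,1):1 a6@(3,2):1 a7@(3,3):0 a8@(2,1):1 a9@(1,3):1 a10@(0,2):1
t=3: (unchanged — steady state)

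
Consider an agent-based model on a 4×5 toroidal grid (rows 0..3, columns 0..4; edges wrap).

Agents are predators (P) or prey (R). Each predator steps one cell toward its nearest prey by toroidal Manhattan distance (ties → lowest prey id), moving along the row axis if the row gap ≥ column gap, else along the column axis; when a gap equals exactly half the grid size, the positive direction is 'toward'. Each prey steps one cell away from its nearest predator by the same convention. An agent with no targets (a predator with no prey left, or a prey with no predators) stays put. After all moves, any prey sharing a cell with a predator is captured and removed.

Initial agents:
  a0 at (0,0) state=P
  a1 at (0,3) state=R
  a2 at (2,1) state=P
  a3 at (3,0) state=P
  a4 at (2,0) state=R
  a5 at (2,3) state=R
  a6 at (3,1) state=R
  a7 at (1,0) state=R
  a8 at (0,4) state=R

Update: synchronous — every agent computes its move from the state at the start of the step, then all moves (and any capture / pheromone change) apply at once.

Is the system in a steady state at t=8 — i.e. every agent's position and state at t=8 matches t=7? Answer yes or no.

no

t=1: a0@(1,0):P a1@(0,2):R a2@(2,0):P a3@(2,0):P a4@(2,4):R a5@(2,4):R a6@(0,1):R a8@(0,3):R
t=2: a0@(2,0):P a1@(0,3):R a2@(2,4):P a3@(2,4):P a4@(2,3):R a5@(2,3):R a6@(3,1):R a8@(0,2):R
t=3: a0@(2,4):P a1@(3,3):R a2@(2,3):P a3@(2,3):P a4@(2,2):R a5@(2,2):R a6@(0,1):R a8@(3,2):R
t=4: a0@(3,4):P a1@(0,3):R a2@(3,3):P a3@(3,3):P a4@(2,1):R a5@(2,1):R a6@(3,1):R a8@(0,2):R
t=5: a0@(0,4):P a1@(1,3):R a2@(0,3):P a3@(0,3):P a4@(2,2):R a5@(2,2):R a6@(3,2):R a8@(1,2):R
t=6: a0@(1,4):P a1@(2,3):R a2@(1,3):P a3@(1,3):P a4@(1,2):R a5@(1,2):R a6@(2,2):R a8@(2,2):R
t=7: a0@(2,4):P a1@(3,3):R a2@(2,3):P a3@(2,3):P a4@(1,1):R a5@(1,1):R a6@(3,2):R a8@(3,2):R
t=8: a0@(3,4):P a1@(0,3):R a2@(3,3):P a3@(3,3):P a4@(1,2):R a5@(1,2):R a6@(0,2):R a8@(0,2):R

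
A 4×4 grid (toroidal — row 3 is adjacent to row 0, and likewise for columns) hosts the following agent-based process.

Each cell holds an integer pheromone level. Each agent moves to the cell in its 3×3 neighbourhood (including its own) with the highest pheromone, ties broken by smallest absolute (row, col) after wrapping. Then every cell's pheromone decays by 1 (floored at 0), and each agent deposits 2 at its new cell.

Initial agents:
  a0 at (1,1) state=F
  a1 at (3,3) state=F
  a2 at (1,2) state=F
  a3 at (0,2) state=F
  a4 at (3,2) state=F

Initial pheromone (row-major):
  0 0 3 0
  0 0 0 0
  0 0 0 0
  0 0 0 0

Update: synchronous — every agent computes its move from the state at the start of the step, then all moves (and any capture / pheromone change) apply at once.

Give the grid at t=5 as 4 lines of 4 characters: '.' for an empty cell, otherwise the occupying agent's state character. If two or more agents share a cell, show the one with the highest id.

..F.
....
....
....

t=1: a0@(0,2) a1@(0,2) a2@(0,2) a3@(0,2) a4@(0,2) | pheromone: 0 0 12 0 / 0 0 0 0 / 0 0 0 0 / 0 0 0 0
t=2: a0@(0,2) a1@(0,2) a2@(0,2) a3@(0,2) a4@(0,2) | pheromone: 0 0 21 0 / 0 0 0 0 / 0 0 0 0 / 0 0 0 0
t=3: a0@(0,2) a1@(0,2) a2@(0,2) a3@(0,2) a4@(0,2) | pheromone: 0 0 30 0 / 0 0 0 0 / 0 0 0 0 / 0 0 0 0
t=4: a0@(0,2) a1@(0,2) a2@(0,2) a3@(0,2) a4@(0,2) | pheromone: 0 0 39 0 / 0 0 0 0 / 0 0 0 0 / 0 0 0 0
t=5: a0@(0,2) a1@(0,2) a2@(0,2) a3@(0,2) a4@(0,2) | pheromone: 0 0 48 0 / 0 0 0 0 / 0 0 0 0 / 0 0 0 0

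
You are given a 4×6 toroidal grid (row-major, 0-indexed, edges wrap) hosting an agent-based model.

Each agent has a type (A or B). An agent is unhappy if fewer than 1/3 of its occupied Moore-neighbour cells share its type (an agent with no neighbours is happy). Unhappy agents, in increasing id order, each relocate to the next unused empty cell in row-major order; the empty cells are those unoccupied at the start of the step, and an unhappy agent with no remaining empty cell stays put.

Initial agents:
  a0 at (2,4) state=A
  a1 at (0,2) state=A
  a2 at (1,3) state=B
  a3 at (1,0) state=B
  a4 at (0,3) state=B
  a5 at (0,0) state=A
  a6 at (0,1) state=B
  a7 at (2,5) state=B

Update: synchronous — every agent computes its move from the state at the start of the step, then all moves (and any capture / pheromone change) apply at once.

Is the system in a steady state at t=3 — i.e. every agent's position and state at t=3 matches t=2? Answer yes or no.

yes

t=1: a0@(0,4):A a1@(0,5):A a2@(1,3):B a3@(1,0):B a4@(0,3):B a5@(1,1):A a6@(0,1):B a7@(2,5):B
t=2: a0@(0,4):A a1@(0,5):A a2@(1,3):B a3@(1,0):B a4@(0,3):B a5@(0,0):A a6@(0,1):B a7@(2,5):B
t=3: (unchanged — steady state)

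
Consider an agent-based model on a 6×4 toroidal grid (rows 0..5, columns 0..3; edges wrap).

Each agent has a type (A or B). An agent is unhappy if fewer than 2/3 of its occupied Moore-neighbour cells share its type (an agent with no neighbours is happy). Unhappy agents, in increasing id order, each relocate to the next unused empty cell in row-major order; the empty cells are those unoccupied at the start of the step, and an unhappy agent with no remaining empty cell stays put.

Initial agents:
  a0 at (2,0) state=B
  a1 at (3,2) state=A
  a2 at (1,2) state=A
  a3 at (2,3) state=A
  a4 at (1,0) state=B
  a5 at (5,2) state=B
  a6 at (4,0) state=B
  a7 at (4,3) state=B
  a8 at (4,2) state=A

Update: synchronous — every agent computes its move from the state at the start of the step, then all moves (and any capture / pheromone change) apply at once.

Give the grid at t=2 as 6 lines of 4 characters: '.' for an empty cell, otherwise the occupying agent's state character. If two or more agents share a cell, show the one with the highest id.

....
B...
AABB
BAA.
B...
....

t=1: a0@(0,0):B a1@(3,2):A a2@(1,2):A a3@(0,1):A a4@(0,2):B a5@(0,3):B a6@(4,0):B a7@(1,1):B a8@(1,3):A
t=2: a0@(1,0):B a1@(3,2):A a2@(2,0):A a3@(2,1):A a4@(2,2):B a5@(2,3):B a6@(4,0):B a7@(3,0):B a8@(3,1):A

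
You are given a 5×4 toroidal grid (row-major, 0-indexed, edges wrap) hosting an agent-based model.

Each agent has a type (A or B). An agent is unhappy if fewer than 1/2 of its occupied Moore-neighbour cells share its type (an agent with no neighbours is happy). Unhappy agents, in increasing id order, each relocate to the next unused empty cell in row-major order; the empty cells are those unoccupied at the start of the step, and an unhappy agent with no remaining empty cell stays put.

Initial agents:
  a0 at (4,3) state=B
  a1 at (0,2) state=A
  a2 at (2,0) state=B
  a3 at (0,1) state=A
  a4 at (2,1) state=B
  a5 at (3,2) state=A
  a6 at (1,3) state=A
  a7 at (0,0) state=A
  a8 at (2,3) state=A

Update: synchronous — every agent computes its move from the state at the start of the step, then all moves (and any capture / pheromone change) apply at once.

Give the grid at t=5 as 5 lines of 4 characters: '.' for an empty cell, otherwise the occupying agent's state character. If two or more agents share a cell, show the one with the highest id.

t=1: a0@(0,3):B a1@(0,2):A a2@(1,0):B a3@(0,1):A a4@(2,1):B a5@(1,1):A a6@(1,3):A a7@(0,0):A a8@(2,3):A
t=2: a0@(1,2):B a1@(0,2):A a2@(2,0):B a3@(0,1):A a4@(2,1):B a5@(1,1):A a6@(1,3):A a7@(0,0):A a8@(2,3):A
t=3: a0@(0,3):B a1@(0,2):A a2@(1,0):B a3@(0,1):A a4@(2,1):B a5@(1,1):A a6@(1,3):A a7@(0,0):A a8@(2,2):A
t=4: a0@(1,2):B a1@(0,2):A a2@(2,0):B a3@(0,1):A a4@(2,3):B a5@(1,1):A a6@(1,3):A a7@(0,0):A a8@(2,2):A
t=5: a0@(0,3):B a1@(0,2):A a2@(1,0):B a3@(0,1):A a4@(2,3):B a5@(1,1):A a6@(1,3):A a7@(0,0):A a8@(2,2):A

AAAB
BA.A
..AB
....
....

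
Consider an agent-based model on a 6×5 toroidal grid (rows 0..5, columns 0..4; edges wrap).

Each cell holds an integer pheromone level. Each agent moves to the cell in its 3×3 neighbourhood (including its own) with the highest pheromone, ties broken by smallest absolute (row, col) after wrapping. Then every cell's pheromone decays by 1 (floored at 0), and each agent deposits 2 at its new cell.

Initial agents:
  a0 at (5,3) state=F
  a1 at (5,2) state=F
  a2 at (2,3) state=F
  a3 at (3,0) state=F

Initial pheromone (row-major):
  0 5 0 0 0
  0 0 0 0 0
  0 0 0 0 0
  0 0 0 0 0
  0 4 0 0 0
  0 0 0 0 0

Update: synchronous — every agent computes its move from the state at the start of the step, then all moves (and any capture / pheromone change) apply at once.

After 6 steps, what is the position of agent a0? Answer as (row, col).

(0, 1)

t=1: a0@(0,2) a1@(0,1) a2@(1,2) a3@(4,1) | pheromone: 0 6 2 0 0 / 0 0 2 0 0 / 0 0 0 0 0 / 0 0 0 0 0 / 0 5 0 0 0 / 0 0 0 0 0
t=2: a0@(0,1) a1@(0,1) a2@(0,1) a3@(4,1) | pheromone: 0 11 1 0 0 / 0 0 1 0 0 / 0 0 0 0 0 / 0 0 0 0 0 / 0 6 0 0 0 / 0 0 0 0 0
t=3: a0@(0,1) a1@(0,1) a2@(0,1) a3@(4,1) | pheromone: 0 16 0 0 0 / 0 0 0 0 0 / 0 0 0 0 0 / 0 0 0 0 0 / 0 7 0 0 0 / 0 0 0 0 0
t=4: a0@(0,1) a1@(0,1) a2@(0,1) a3@(4,1) | pheromone: 0 21 0 0 0 / 0 0 0 0 0 / 0 0 0 0 0 / 0 0 0 0 0 / 0 8 0 0 0 / 0 0 0 0 0
t=5: a0@(0,1) a1@(0,1) a2@(0,1) a3@(4,1) | pheromone: 0 26 0 0 0 / 0 0 0 0 0 / 0 0 0 0 0 / 0 0 0 0 0 / 0 9 0 0 0 / 0 0 0 0 0
t=6: a0@(0,1) a1@(0,1) a2@(0,1) a3@(4,1) | pheromone: 0 31 0 0 0 / 0 0 0 0 0 / 0 0 0 0 0 / 0 0 0 0 0 / 0 10 0 0 0 / 0 0 0 0 0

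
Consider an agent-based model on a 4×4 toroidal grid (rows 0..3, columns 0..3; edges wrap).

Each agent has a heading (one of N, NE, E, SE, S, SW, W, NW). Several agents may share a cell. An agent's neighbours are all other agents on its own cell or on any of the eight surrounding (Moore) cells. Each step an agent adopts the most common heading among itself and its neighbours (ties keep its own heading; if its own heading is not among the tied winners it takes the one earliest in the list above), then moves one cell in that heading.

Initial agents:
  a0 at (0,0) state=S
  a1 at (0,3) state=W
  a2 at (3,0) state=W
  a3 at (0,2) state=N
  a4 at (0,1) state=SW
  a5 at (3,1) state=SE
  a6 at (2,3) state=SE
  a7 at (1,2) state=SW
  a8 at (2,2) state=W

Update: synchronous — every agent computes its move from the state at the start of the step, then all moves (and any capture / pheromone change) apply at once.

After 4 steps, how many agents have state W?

t=1: a0@(0,3):W a1@(0,2):W a2@(3,3):W a3@(1,1):SW a4@(1,0):SW a5@(3,0):W a6@(2,2):W a7@(2,1):SW a8@(3,3):SE
t=2: a0@(0,2):W a1@(0,1):W a2@(3,2):W a3@(2,0):SW a4@(2,3):SW a5@(3,3):W a6@(2,1):W a7@(3,0):SW a8@(3,2):W
t=3: a0@(0,1):W a1@(0,0):W a2@(3,1):W a3@(3,3):SW a4@(3,2):SW a5@(3,2):W a6@(2,0):W a7@(0,3):SW a8@(3,1):W
t=4: a0@(0,0):W a1@(0,3):W a2@(3,0):W a3@(0,2):SW a4@(3,1):W a5@(3,1):W a6@(2,3):W a7@(1,2):SW a8@(3,0):W

7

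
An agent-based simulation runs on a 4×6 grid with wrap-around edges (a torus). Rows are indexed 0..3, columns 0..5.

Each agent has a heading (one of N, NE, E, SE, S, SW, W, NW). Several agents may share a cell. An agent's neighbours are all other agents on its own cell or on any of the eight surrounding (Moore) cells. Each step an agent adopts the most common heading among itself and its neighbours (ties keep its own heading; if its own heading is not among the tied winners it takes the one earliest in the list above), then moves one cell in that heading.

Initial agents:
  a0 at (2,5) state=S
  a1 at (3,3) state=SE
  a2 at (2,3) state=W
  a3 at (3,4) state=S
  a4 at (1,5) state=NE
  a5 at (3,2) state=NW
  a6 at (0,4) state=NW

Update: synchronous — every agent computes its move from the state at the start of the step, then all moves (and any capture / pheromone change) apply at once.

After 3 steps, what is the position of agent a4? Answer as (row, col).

t=1: a0@(3,5):S a1@(2,2):NW a2@(2,2):W a3@(0,4):S a4@(0,0):NE a5@(2,1):NW a6@(3,3):NW
t=2: a0@(0,5):S a1@(1,1):NW a2@(1,1):NW a3@(1,4):S a4@(3,1):NE a5@(1,0):NW a6@(2,2):NW
t=3: a0@(1,5):S a1@(0,0):NW a2@(0,0):NW a3@(2,4):S a4@(2,2):NE a5@(0,5):NW a6@(1,1):NW

(2, 2)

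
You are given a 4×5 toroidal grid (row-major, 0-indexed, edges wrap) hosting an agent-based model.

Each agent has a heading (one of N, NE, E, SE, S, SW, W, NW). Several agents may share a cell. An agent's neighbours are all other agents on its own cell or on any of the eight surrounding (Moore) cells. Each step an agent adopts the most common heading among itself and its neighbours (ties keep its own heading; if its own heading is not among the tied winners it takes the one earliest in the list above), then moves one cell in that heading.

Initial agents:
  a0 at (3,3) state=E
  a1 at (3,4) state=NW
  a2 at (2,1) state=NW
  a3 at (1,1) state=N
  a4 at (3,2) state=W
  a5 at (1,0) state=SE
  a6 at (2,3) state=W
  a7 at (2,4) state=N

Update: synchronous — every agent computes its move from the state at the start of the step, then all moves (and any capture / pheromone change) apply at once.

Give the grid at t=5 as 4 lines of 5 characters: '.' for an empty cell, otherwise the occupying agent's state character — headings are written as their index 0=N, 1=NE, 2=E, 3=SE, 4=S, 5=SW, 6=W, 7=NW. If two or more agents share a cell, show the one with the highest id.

t=1: a0@(3,2):W a1@(2,3):NW a2@(1,0):NW a3@(0,1):N a4@(3,1):W a5@(0,0):N a6@(2,2):W a7@(1,4):N
t=2: a0@(3,1):W a1@(2,2):W a2@(0,0):N a3@(3,1):N a4@(3,0):W a5@(3,0):N a6@(2,1):W a7@(0,4):N
t=3: a0@(3,0):W a1@(2,1):W a2@(3,0):N a3@(3,0):W a4@(2,0):N a5@(2,0):N a6@(2,0):W a7@(3,4):N
t=4: a0@(3,4):W a1@(2,0):W a2@(2,0):N a3@(3,4):W a4@(1,0):N a5@(1,0):N a6@(2,4):W a7@(2,4):N
t=5: a0@(3,3):W a1@(2,4):W a2@(1,0):N a3@(3,3):W a4@(0,0):N a5@(0,0):N a6@(2,3):W a7@(1,4):N

0....
0...0
...66
...6.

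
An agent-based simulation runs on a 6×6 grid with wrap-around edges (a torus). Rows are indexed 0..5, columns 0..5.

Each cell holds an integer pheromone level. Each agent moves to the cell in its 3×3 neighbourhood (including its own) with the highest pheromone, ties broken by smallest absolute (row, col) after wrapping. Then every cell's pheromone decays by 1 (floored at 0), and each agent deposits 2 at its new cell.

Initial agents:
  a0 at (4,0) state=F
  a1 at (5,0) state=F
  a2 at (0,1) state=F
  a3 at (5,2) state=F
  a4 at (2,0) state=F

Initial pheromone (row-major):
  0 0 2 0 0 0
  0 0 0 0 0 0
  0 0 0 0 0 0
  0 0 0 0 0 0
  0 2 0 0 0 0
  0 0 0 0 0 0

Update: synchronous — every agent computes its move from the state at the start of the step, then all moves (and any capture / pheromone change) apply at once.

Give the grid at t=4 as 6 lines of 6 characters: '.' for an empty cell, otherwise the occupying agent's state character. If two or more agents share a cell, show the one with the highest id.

t=1: a0@(4,1) a1@(4,1) a2@(0,2) a3@(0,2) a4@(1,0) | pheromone: 0 0 5 0 0 0 / 2 0 0 0 0 0 / 0 0 0 0 0 0 / 0 0 0 0 0 0 / 0 5 0 0 0 0 / 0 0 0 0 0 0
t=2: a0@(4,1) a1@(4,1) a2@(0,2) a3@(0,2) a4@(1,0) | pheromone: 0 0 8 0 0 0 / 3 0 0 0 0 0 / 0 0 0 0 0 0 / 0 0 0 0 0 0 / 0 8 0 0 0 0 / 0 0 0 0 0 0
t=3: a0@(4,1) a1@(4,1) a2@(0,2) a3@(0,2) a4@(1,0) | pheromone: 0 0 11 0 0 0 / 4 0 0 0 0 0 / 0 0 0 0 0 0 / 0 0 0 0 0 0 / 0 11 0 0 0 0 / 0 0 0 0 0 0
t=4: a0@(4,1) a1@(4,1) a2@(0,2) a3@(0,2) a4@(1,0) | pheromone: 0 0 14 0 0 0 / 5 0 0 0 0 0 / 0 0 0 0 0 0 / 0 0 0 0 0 0 / 0 14 0 0 0 0 / 0 0 0 0 0 0

..F...
F.....
......
......
.F....
......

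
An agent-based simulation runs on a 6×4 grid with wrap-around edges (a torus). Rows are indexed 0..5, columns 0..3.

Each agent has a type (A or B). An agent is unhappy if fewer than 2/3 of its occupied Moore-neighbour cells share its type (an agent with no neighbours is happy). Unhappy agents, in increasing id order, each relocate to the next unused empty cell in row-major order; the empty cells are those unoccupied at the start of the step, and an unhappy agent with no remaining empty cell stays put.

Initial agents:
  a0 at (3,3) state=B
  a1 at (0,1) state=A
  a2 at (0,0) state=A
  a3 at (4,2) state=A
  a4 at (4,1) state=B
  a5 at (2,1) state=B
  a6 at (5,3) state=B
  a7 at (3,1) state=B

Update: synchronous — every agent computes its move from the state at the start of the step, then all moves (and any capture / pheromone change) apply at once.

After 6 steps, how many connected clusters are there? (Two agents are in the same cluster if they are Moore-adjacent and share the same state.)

t=1: a0@(0,2):B a1@(0,1):A a2@(0,3):A a3@(1,0):A a4@(1,1):B a5@(2,1):B a6@(1,2):B a7@(3,1):B
t=2: a0@(0,0):B a1@(1,3):A a2@(2,0):A a3@(2,2):A a4@(2,3):B a5@(2,1):B a6@(3,0):B a7@(3,1):B
t=3: a0@(0,1):B a1@(0,2):A a2@(0,3):A a3@(1,0):A a4@(1,1):B a5@(1,2):B a6@(3,0):B a7@(3,2):B
t=4: a0@(0,0):B a1@(1,3):A a2@(0,3):A a3@(2,0):A a4@(2,1):B a5@(2,2):B a6@(3,0):B a7@(3,2):B
t=5: a0@(0,1):B a1@(0,2):A a2@(1,0):A a3@(1,1):A a4@(2,1):B a5@(2,2):B a6@(1,2):B a7@(3,2):B
t=6: a0@(0,0):B a1@(0,3):A a2@(1,3):A a3@(2,0):A a4@(2,3):B a5@(2,2):B a6@(3,0):B a7@(3,2):B

3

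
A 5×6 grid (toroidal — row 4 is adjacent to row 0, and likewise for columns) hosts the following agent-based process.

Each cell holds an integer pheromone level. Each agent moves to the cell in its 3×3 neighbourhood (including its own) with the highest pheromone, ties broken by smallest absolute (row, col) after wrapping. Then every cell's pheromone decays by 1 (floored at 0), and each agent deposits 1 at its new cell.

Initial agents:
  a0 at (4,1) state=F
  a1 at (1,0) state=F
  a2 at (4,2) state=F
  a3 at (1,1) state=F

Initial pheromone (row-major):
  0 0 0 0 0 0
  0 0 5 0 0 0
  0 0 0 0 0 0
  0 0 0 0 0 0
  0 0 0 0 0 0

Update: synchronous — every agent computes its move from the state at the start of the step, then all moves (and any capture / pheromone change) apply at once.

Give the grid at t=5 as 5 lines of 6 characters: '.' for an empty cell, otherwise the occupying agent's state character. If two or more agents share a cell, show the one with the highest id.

F.....
..F...
......
......
......

t=1: a0@(0,0) a1@(0,0) a2@(0,1) a3@(1,2) | pheromone: 2 1 0 0 0 0 / 0 0 5 0 0 0 / 0 0 0 0 0 0 / 0 0 0 0 0 0 / 0 0 0 0 0 0
t=2: a0@(0,0) a1@(0,0) a2@(1,2) a3@(1,2) | pheromone: 3 0 0 0 0 0 / 0 0 6 0 0 0 / 0 0 0 0 0 0 / 0 0 0 0 0 0 / 0 0 0 0 0 0
t=3: a0@(0,0) a1@(0,0) a2@(1,2) a3@(1,2) | pheromone: 4 0 0 0 0 0 / 0 0 7 0 0 0 / 0 0 0 0 0 0 / 0 0 0 0 0 0 / 0 0 0 0 0 0
t=4: a0@(0,0) a1@(0,0) a2@(1,2) a3@(1,2) | pheromone: 5 0 0 0 0 0 / 0 0 8 0 0 0 / 0 0 0 0 0 0 / 0 0 0 0 0 0 / 0 0 0 0 0 0
t=5: a0@(0,0) a1@(0,0) a2@(1,2) a3@(1,2) | pheromone: 6 0 0 0 0 0 / 0 0 9 0 0 0 / 0 0 0 0 0 0 / 0 0 0 0 0 0 / 0 0 0 0 0 0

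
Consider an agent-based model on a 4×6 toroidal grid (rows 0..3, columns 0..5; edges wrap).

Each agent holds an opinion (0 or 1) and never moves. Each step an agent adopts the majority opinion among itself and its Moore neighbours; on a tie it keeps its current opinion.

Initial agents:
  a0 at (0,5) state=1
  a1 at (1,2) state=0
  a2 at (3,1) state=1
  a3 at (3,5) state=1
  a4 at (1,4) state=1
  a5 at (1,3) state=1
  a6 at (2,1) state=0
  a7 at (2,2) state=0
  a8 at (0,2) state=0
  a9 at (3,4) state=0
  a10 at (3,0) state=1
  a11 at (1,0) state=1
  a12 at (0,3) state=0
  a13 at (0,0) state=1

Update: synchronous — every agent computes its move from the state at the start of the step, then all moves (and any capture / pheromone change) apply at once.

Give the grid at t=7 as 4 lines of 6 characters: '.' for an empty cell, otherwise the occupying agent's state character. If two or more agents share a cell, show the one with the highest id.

t=1: a0@(0,5):1 a1@(1,2):0 a2@(3,1):1 a3@(3,5):1 a4@(1,4):1 a5@(1,3):0 a6@(2,1):0 a7@(2,2):0 a8@(0,2):0 a9@(3,4):0 a10@(3,0):1 a11@(1,0):1 a12@(0,3):0 a13@(0,0):1
t=2: (unchanged — steady state)

1.00.1
1.001.
.00...
11..01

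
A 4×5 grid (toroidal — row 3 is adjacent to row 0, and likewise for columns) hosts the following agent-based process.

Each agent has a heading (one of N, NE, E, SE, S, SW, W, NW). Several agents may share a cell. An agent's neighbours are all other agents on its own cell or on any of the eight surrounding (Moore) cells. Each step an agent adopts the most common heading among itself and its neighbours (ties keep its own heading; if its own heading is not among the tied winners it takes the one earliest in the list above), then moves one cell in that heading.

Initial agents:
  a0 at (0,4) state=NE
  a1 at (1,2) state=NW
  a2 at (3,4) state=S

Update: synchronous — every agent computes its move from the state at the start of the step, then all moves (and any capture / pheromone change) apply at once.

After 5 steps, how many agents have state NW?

t=1: a0@(3,0):NE a1@(0,1):NW a2@(0,4):S
t=2: a0@(2,1):NE a1@(3,0):NW a2@(1,4):S
t=3: a0@(1,2):NE a1@(2,4):NW a2@(2,4):S
t=4: a0@(0,3):NE a1@(1,3):NW a2@(3,4):S
t=5: a0@(3,4):NE a1@(0,2):NW a2@(0,4):S

1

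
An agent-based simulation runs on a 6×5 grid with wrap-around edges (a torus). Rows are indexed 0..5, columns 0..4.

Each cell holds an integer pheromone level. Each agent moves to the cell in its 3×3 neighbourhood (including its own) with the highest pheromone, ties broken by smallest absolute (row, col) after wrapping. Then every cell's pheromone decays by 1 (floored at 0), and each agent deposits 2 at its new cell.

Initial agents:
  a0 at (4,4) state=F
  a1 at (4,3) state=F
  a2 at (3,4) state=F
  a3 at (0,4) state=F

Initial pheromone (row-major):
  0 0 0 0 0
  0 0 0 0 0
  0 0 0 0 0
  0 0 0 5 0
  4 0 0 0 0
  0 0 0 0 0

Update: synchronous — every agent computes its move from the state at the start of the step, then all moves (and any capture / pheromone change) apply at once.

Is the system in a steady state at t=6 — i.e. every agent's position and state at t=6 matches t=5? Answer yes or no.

yes

t=1: a0@(3,3) a1@(3,3) a2@(3,3) a3@(0,0) | pheromone: 2 0 0 0 0 / 0 0 0 0 0 / 0 0 0 0 0 / 0 0 0 10 0 / 3 0 0 0 0 / 0 0 0 0 0
t=2: a0@(3,3) a1@(3,3) a2@(3,3) a3@(0,0) | pheromone: 3 0 0 0 0 / 0 0 0 0 0 / 0 0 0 0 0 / 0 0 0 15 0 / 2 0 0 0 0 / 0 0 0 0 0
t=3: a0@(3,3) a1@(3,3) a2@(3,3) a3@(0,0) | pheromone: 4 0 0 0 0 / 0 0 0 0 0 / 0 0 0 0 0 / 0 0 0 20 0 / 1 0 0 0 0 / 0 0 0 0 0
t=4: a0@(3,3) a1@(3,3) a2@(3,3) a3@(0,0) | pheromone: 5 0 0 0 0 / 0 0 0 0 0 / 0 0 0 0 0 / 0 0 0 25 0 / 0 0 0 0 0 / 0 0 0 0 0
t=5: a0@(3,3) a1@(3,3) a2@(3,3) a3@(0,0) | pheromone: 6 0 0 0 0 / 0 0 0 0 0 / 0 0 0 0 0 / 0 0 0 30 0 / 0 0 0 0 0 / 0 0 0 0 0
t=6: a0@(3,3) a1@(3,3) a2@(3,3) a3@(0,0) | pheromone: 7 0 0 0 0 / 0 0 0 0 0 / 0 0 0 0 0 / 0 0 0 35 0 / 0 0 0 0 0 / 0 0 0 0 0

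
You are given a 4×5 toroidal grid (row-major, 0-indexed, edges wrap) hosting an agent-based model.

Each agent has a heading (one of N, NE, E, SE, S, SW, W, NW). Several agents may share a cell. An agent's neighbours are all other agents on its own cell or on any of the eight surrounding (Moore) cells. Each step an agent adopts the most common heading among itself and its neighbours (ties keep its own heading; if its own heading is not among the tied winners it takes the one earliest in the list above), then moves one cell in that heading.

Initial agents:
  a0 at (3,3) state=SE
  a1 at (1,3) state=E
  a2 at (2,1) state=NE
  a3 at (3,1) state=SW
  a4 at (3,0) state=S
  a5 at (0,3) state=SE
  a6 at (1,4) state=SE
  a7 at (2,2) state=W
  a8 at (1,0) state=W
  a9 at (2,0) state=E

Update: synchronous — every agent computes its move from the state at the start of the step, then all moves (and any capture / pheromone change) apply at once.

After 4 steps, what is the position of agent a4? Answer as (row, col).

t=1: a0@(0,4):SE a1@(2,4):SE a2@(2,0):W a3@(0,0):SW a4@(0,0):S a5@(1,4):SE a6@(2,0):SE a7@(2,1):W a8@(1,4):W a9@(2,1):E
t=2: a0@(1,0):SE a1@(3,0):SE a2@(2,4):W a3@(1,1):SE a4@(1,1):SE a5@(2,0):SE a6@(3,1):SE a7@(2,0):W a8@(2,0):SE a9@(2,0):W
t=3: a0@(2,1):SE a1@(0,1):SE a2@(3,0):SE a3@(2,2):SE a4@(2,2):SE a5@(3,1):SE a6@(0,2):SE a7@(3,1):SE a8@(3,1):SE a9@(3,1):SE
t=4: a0@(3,2):SE a1@(1,2):SE a2@(0,1):SE a3@(3,3):SE a4@(3,3):SE a5@(0,2):SE a6@(1,3):SE a7@(0,2):SE a8@(0,2):SE a9@(0,2):SE

(3, 3)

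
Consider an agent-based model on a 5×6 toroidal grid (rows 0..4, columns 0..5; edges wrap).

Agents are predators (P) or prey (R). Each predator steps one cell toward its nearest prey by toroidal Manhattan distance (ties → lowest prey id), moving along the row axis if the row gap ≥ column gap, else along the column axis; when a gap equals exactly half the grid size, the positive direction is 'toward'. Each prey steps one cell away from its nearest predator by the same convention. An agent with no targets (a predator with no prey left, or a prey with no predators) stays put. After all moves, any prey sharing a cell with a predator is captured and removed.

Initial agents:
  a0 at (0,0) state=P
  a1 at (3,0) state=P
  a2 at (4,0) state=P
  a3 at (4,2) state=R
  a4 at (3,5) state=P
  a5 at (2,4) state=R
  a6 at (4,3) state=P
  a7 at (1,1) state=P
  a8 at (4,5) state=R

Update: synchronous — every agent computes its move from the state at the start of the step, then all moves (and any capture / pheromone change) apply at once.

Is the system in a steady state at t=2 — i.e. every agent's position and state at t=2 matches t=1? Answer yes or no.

no

t=1: a0@(4,0):P a1@(4,0):P a2@(4,5):P a3@(4,1):R a4@(4,5):P a5@(1,4):R a6@(4,2):P a7@(0,1):P a8@(4,4):R
t=2: a0@(4,1):P a1@(4,1):P a2@(4,4):P a3@(4,2):R a4@(4,4):P a5@(2,4):R a6@(4,1):P a7@(4,1):P a8@(4,3):R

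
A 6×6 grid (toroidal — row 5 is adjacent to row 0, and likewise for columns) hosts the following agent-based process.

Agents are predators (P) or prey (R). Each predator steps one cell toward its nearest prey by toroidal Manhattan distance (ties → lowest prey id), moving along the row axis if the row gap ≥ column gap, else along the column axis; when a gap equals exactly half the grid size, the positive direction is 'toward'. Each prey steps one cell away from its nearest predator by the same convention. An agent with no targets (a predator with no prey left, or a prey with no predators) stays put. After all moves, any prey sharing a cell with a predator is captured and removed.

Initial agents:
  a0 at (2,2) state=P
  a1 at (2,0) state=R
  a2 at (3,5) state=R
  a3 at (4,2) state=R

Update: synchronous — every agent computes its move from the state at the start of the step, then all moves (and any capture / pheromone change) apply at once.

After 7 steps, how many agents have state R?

3

t=1: a0@(2,1):P a1@(2,5):R a2@(3,4):R a3@(5,2):R
t=2: a0@(2,0):P a1@(2,4):R a2@(3,3):R a3@(4,2):R
t=3: a0@(2,5):P a1@(2,3):R a2@(3,2):R a3@(5,2):R
t=4: a0@(2,4):P a1@(2,2):R a2@(3,1):R a3@(4,2):R
t=5: a0@(2,3):P a1@(2,1):R a2@(3,0):R a3@(5,2):R
t=6: a0@(2,2):P a1@(2,0):R a2@(3,5):R a3@(4,2):R
t=7: a0@(2,1):P a1@(2,5):R a2@(3,4):R a3@(5,2):R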